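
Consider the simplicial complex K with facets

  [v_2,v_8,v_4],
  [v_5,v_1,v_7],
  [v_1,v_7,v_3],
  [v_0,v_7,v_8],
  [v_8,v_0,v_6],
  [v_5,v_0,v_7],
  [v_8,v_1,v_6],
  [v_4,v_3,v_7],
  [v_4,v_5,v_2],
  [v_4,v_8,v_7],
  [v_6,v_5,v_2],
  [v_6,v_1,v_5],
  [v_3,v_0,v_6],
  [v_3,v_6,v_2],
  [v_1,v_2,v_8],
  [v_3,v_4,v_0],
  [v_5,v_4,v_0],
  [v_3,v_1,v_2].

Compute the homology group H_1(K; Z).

H_1 ≅ Z ⊕ Z/2.

K has 9 vertices, 27 edges, 18 triangles.
rank ∂_1 = 8, rank ∂_2 = 18 ⇒ b_1 = 27 − 8 − 18 = 1; ∂_2 has invariant factor(s) [2] giving torsion. So H_1 ≅ Z ⊕ Z/2.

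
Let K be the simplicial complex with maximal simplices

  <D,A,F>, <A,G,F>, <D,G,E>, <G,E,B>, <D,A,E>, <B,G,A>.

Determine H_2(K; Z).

H_2 = 0.

Take the total order A < B < D < E < F < G on the vertex set. Then K (dimension 2) consists of the simplices:

  0-simplices (6): A, B, D, E, F, G
  1-simplices (12): AB, AD, AE, AF, AG, BE, BG, DE, DF, DG, EG, FG
  2-simplices (6): ABG, ADE, ADF, AFG, BEG, DEG

giving chain groups C_0 ≅ Z^6, C_1 ≅ Z^12, C_2 ≅ Z^6.

Boundary ∂_1: C_1 → C_0 maps an edge to its endpoints' difference, ∂[p,q] = q − p.
As a 6×12 matrix over Z this has rank 5, with invariant factors (1,1,1,1,1).

∂_2: C_2 → C_1 maps a triangle to the signed sum of its edges. For instance
  ∂ADF = DF − AF + AD,
  ∂AFG = FG − AG + AF.
The resulting 12×6 matrix has rank 6, and its Smith normal form has invariant factors (1,1,1,1,1,1).

Computing H_k = (kernel of ∂_k) / (image of ∂_{k+1}):

  H_2: rank ker ∂_2 − rank ∂_3 = (6 − 6) − 0 = 0, and there is no ∂_3, so H_2 ≅ 0.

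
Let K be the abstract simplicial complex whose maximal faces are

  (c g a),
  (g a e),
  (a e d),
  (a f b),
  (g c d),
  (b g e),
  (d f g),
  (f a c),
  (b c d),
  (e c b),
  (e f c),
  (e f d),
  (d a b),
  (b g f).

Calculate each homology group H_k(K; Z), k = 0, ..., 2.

Fix the vertex order a < b < c < d < e < f < g and write every simplex with vertices in increasing order. Then dim K = 2 and the simplices of K are:

  0-simplices (7): a, b, c, d, e, f, g
  1-simplices (21): ab, ac, ad, ae, af, ag, bc, bd, be, bf, bg, cd, ce, cf, cg, de, df, dg, ef, eg, fg
  2-simplices (14): abd, abf, acf, acg, ade, aeg, bcd, bce, beg, bfg, cdg, cef, def, dfg

giving chain groups C_0 ≅ Z^7, C_1 ≅ Z^21, C_2 ≅ Z^14.

∂_1: C_1 → C_0 sends each edge [p,q] (with p < q) to q − p.
The 7×21 boundary matrix has rank 6 and Smith normal form diag(1,1,1,1,1,1).

∂_2: C_2 → C_1 acts by ∂[p,q,r] = [q,r] − [p,r] + [p,q]. For instance
  ∂bfg = fg − bg + bf,
  ∂bcd = cd − bd + bc.
This gives a 21×14 integer matrix of rank 13; reducing to Smith normal form yields diagonal entries (1,1,1,1,1,1,1,1,1,1,1,1,1).

Now H_k = ker ∂_k / im ∂_{k+1}, so:

  H_0: rank C_0 − rank ∂_1 = 7 − 6 = 1, and the invariant factors of ∂_1 are all 1, so H_0 = Z.
  H_1: rank ker ∂_1 − rank ∂_2 = (21 − 6) − 13 = 2, and the invariant factors of ∂_2 are all 1, so H_1 = Z^2.
  H_2: rank ker ∂_2 − rank ∂_3 = (14 − 13) − 0 = 1, and there is no ∂_3, so H_2 = Z.

As a check, the Euler characteristic is 7 − 21 + 14 = 0, which agrees with 1 − 2 + 1 = 0.

H_0 ≅ Z,  H_1 ≅ Z^2,  H_2 ≅ Z.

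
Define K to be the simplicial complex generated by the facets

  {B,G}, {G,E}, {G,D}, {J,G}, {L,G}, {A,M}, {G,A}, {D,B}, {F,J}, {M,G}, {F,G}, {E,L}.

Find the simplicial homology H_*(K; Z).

H_0 ≅ Z,  H_1 ≅ Z^4.

We work with the vertex ordering A < B < D < E < F < G < J < L < M. The simplices of K, each written with vertices in increasing order, are:

  0-simplices (9): A, B, D, E, F, G, J, L, M
  1-simplices (12): AG, AM, BD, BG, DG, EG, EL, FG, FJ, GJ, GL, GM

Hence C_0 ≅ Z^9, C_1 ≅ Z^12.

∂_1: C_1 → C_0 is given by ∂[p,q] = [q] − [p]. For instance
  ∂EL = L − E.
The 9×12 boundary matrix has rank 8 and Smith normal form diag(1,1,1,1,1,1,1,1).

Now H_k = ker ∂_k / im ∂_{k+1}, so:

  H_0: rank C_0 − rank ∂_1 = 9 − 8 = 1, and the invariant factors of ∂_1 are all 1, so H_0 ≅ Z.
  H_1: rank ker ∂_1 − rank ∂_2 = (12 − 8) − 0 = 4, and there is no ∂_2, so H_1 ≅ Z^4.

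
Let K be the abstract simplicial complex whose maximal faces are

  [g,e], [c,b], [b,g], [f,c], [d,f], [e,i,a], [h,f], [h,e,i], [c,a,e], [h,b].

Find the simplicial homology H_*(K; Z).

K has 9 vertices, 14 edges, 3 triangles.
rank ∂_0 = 0, rank ∂_1 = 8 ⇒ b_0 = 9 − 0 − 8 = 1; all invariant factors of ∂_1 are 1 so no torsion. So H_0 ≅ Z.
rank ∂_1 = 8, rank ∂_2 = 3 ⇒ b_1 = 14 − 8 − 3 = 3; all invariant factors of ∂_2 are 1 so no torsion. So H_1 ≅ Z^3.
rank ∂_2 = 3, rank ∂_3 = 0 ⇒ b_2 = 3 − 3 − 0 = 0. So H_2 ≅ 0.

H_0 ≅ Z,  H_1 ≅ Z^3,  H_2 = 0.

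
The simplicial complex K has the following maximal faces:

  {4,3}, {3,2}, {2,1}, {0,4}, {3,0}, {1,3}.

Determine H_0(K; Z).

We work with the vertex ordering 0 < 1 < 2 < 3 < 4. The simplices of K, each written with vertices in increasing order, are:

  0-simplices (5): [0], [1], [2], [3], [4]
  1-simplices (6): [0,3], [0,4], [1,2], [1,3], [2,3], [3,4]

giving chain groups C_0 ≅ Z^5, C_1 ≅ Z^6.

The boundary map ∂_1: C_1 → C_0 maps an edge to its endpoints' difference, ∂[p,q] = q − p.
This gives a 5×6 integer matrix of rank 4; reducing to Smith normal form yields diagonal entries (1,1,1,1).

From H_k ≅ ker(∂_k) / im(∂_{k+1}) we obtain:

  H_0: rank C_0 − rank ∂_1 = 5 − 4 = 1, and the invariant factors of ∂_1 are all 1, so H_0 ≅ Z.

H_0 ≅ Z.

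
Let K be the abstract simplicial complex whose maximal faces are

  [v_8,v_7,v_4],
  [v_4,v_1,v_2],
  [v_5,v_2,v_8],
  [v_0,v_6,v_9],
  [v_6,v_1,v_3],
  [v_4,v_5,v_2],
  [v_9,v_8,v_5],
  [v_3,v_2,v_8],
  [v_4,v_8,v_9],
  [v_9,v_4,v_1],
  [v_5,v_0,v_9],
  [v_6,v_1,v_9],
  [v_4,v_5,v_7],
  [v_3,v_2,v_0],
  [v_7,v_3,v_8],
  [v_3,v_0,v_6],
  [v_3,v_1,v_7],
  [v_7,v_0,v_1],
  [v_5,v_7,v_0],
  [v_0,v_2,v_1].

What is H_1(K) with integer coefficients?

H_1 = Z ⊕ Z/2Z.

K has 10 vertices, 30 edges, 20 triangles.
rank ∂_1 = 9, rank ∂_2 = 20 ⇒ b_1 = 30 − 9 − 20 = 1; ∂_2 has invariant factor(s) [2] giving torsion. So H_1 ≅ Z ⊕ Z/2Z.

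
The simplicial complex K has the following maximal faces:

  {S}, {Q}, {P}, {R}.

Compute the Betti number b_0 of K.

Fix the vertex order P < Q < R < S and write every simplex with vertices in increasing order. Then dim K = 0 and the simplices of K are:

  0-simplices (4): P, Q, R, S

so the chain groups are C_0 ≅ Z^4.

Reading off H_k = ker ∂_k / im ∂_{k+1}:

  H_0: rank C_0 − rank ∂_1 = 4 − 0 = 4, and there is no ∂_1, so H_0 ≅ Z^4.

Hence the Betti numbers are b_0 = 4.

b_0 = 4.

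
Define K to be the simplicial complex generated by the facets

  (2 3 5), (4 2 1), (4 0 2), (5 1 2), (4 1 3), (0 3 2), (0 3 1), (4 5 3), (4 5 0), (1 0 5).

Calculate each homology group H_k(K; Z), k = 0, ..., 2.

H_0 ≅ Z,  H_1 ≅ Z/2,  H_2 = 0.

We work with the vertex ordering 0 < 1 < 2 < 3 < 4 < 5. The simplices of K, each written with vertices in increasing order, are:

  0-simplices (6): [0], [1], [2], [3], [4], [5]
  1-simplices (15): [0,1], [0,2], [0,3], [0,4], [0,5], [1,2], [1,3], [1,4], [1,5], [2,3], [2,4], [2,5], [3,4], [3,5], [4,5]
  2-simplices (10): [0,1,3], [0,1,5], [0,2,3], [0,2,4], [0,4,5], [1,2,4], [1,2,5], [1,3,4], [2,3,5], [3,4,5]

Hence C_0 ≅ Z^6, C_1 ≅ Z^15, C_2 ≅ Z^10.

The boundary map ∂_1: C_1 → C_0 maps an edge to its endpoints' difference, ∂[p,q] = q − p. For instance
  ∂[3,5] = [5] − [3].
This gives a 6×15 integer matrix of rank 5; reducing to Smith normal form yields diagonal entries (1,1,1,1,1).

Boundary ∂_2: C_2 → C_1 acts by ∂[p,q,r] = [q,r] − [p,r] + [p,q]. For instance
  ∂[0,2,3] = [2,3] − [0,3] + [0,2],
  ∂[1,3,4] = [3,4] − [1,4] + [1,3].
The resulting 15×10 matrix has rank 10, and its Smith normal form has invariant factors (1,1,1,1,1,1,1,1,1,2).

Now H_k = ker ∂_k / im ∂_{k+1}, so:

  H_0: rank C_0 − rank ∂_1 = 6 − 5 = 1, and the invariant factors of ∂_1 are all 1, so H_0 ≅ Z.
  H_1: rank ker ∂_1 − rank ∂_2 = (15 − 5) − 10 = 0, and ∂_2 has invariant factor 2 > 1, so H_1 ≅ Z/2.
  H_2: rank ker ∂_2 − rank ∂_3 = (10 − 10) − 0 = 0, and there is no ∂_3, so H_2 ≅ 0.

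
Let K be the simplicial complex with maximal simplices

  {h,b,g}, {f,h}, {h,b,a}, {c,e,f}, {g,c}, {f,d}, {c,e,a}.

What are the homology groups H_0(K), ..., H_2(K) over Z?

H_0 ≅ Z,  H_1 ≅ Z^2,  H_2 = 0.

Order the vertices as a < b < c < d < e < f < g < h. Listing each simplex with vertices in this order, K has dimension 2 with simplices:

  0-simplices (8): a, b, c, d, e, f, g, h
  1-simplices (13): ab, ac, ae, ah, bg, bh, ce, cf, cg, df, ef, fh, gh
  2-simplices (4): abh, ace, bgh, cef

Hence C_0 ≅ Z^8, C_1 ≅ Z^13, C_2 ≅ Z^4.

Boundary ∂_1: C_1 → C_0 maps an edge to its endpoints' difference, ∂[p,q] = q − p. For instance
  ∂cf = f − c.
The resulting 8×13 matrix has rank 7, and its Smith normal form has invariant factors (1,1,1,1,1,1,1).

∂_2: C_2 → C_1 maps a triangle to the signed sum of its edges. For instance
  ∂cef = ef − cf + ce,
  ∂abh = bh − ah + ab.
As a 13×4 matrix over Z this has rank 4, with invariant factors (1,1,1,1).

Now H_k = ker ∂_k / im ∂_{k+1}, so:

  H_0: rank C_0 − rank ∂_1 = 8 − 7 = 1, and the invariant factors of ∂_1 are all 1, so H_0 ≅ Z.
  H_1: rank ker ∂_1 − rank ∂_2 = (13 − 7) − 4 = 2, and the invariant factors of ∂_2 are all 1, so H_1 ≅ Z^2.
  H_2: rank ker ∂_2 − rank ∂_3 = (4 − 4) − 0 = 0, and there is no ∂_3, so H_2 ≅ 0.

As a check, the Euler characteristic is 8 − 13 + 4 = -1, which agrees with 1 − 2 + 0 = -1.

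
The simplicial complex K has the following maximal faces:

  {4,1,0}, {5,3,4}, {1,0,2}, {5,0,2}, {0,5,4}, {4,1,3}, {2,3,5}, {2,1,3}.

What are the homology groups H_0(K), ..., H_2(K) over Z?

H_0 ≅ Z,  H_1 = 0,  H_2 ≅ Z.

Order the vertices as 0 < 1 < 2 < 3 < 4 < 5. Listing each simplex with vertices in this order, K has dimension 2 with simplices:

  0-simplices (6): [0], [1], [2], [3], [4], [5]
  1-simplices (12): [0,1], [0,2], [0,4], [0,5], [1,2], [1,3], [1,4], [2,3], [2,5], [3,4], [3,5], [4,5]
  2-simplices (8): [0,1,2], [0,1,4], [0,2,5], [0,4,5], [1,2,3], [1,3,4], [2,3,5], [3,4,5]

Hence C_0 ≅ Z^6, C_1 ≅ Z^12, C_2 ≅ Z^8.

Boundary ∂_1: C_1 → C_0 maps an edge to its endpoints' difference, ∂[p,q] = q − p. For instance
  ∂[2,3] = [3] − [2].
As a 6×12 matrix over Z this has rank 5, with invariant factors (1,1,1,1,1).

The boundary map ∂_2: C_2 → C_1 acts by ∂[p,q,r] = [q,r] − [p,r] + [p,q]. For instance
  ∂[1,3,4] = [3,4] − [1,4] + [1,3],
  ∂[1,2,3] = [2,3] − [1,3] + [1,2].
As a 12×8 matrix over Z this has rank 7, with invariant factors (1,1,1,1,1,1,1).

Now H_k = ker ∂_k / im ∂_{k+1}, so:

  H_0: rank C_0 − rank ∂_1 = 6 − 5 = 1, and the invariant factors of ∂_1 are all 1, so H_0 = Z.
  H_1: rank ker ∂_1 − rank ∂_2 = (12 − 5) − 7 = 0, and the invariant factors of ∂_2 are all 1, so H_1 = 0.
  H_2: rank ker ∂_2 − rank ∂_3 = (8 − 7) − 0 = 1, and there is no ∂_3, so H_2 = Z.

As a check, the Euler characteristic is 6 − 12 + 8 = 2, which agrees with 1 − 0 + 1 = 2.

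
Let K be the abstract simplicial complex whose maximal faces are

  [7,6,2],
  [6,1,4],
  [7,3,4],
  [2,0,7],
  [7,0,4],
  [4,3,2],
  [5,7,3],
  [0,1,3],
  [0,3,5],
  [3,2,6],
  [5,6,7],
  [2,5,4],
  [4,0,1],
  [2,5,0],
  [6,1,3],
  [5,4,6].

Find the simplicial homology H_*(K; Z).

Order the vertices as 0 < 1 < 2 < 3 < 4 < 5 < 6 < 7. Listing each simplex with vertices in this order, K has dimension 2 with simplices:

  0-simplices (8): [0], [1], [2], [3], [4], [5], [6], [7]
  1-simplices (24): (24 of them)
  2-simplices (16): [0,1,3], [0,1,4], [0,2,5], [0,2,7], [0,3,5], [0,4,7], [1,3,6], [1,4,6], [2,3,4], [2,3,6], [2,4,5], [2,6,7], [3,4,7], [3,5,7], [4,5,6], [5,6,7]

so the chain groups are C_0 ≅ Z^8, C_1 ≅ Z^24, C_2 ≅ Z^16.

Boundary ∂_1: C_1 → C_0 sends each edge [p,q] (with p < q) to q − p. For instance
  ∂[2,6] = [6] − [2].
This gives a 8×24 integer matrix of rank 7; reducing to Smith normal form yields diagonal entries (1,1,1,1,1,1,1).

The boundary map ∂_2: C_2 → C_1 sends each 2-simplex [p,q,r] to [q,r] − [p,r] + [p,q]. For instance
  ∂[2,3,4] = [3,4] − [2,4] + [2,3],
  ∂[0,2,5] = [2,5] − [0,5] + [0,2].
The resulting 24×16 matrix has rank 15, and its Smith normal form has invariant factors (1,1,1,1,1,1,1,1,1,1,1,1,1,1,1).

Computing H_k = (kernel of ∂_k) / (image of ∂_{k+1}):

  H_0: rank C_0 − rank ∂_1 = 8 − 7 = 1, and the invariant factors of ∂_1 are all 1, so H_0 ≅ Z.
  H_1: rank ker ∂_1 − rank ∂_2 = (24 − 7) − 15 = 2, and the invariant factors of ∂_2 are all 1, so H_1 ≅ Z^2.
  H_2: rank ker ∂_2 − rank ∂_3 = (16 − 15) − 0 = 1, and there is no ∂_3, so H_2 ≅ Z.

As a check, the Euler characteristic is 8 − 24 + 16 = 0, which agrees with 1 − 2 + 1 = 0.

H_0 = Z,  H_1 = Z^2,  H_2 = Z.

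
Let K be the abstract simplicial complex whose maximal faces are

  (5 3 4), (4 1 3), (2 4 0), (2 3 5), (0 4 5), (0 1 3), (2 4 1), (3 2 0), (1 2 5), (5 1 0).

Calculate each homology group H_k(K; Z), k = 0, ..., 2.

Fix the vertex order 0 < 1 < 2 < 3 < 4 < 5 and write every simplex with vertices in increasing order. Then dim K = 2 and the simplices of K are:

  0-simplices (6): [0], [1], [2], [3], [4], [5]
  1-simplices (15): [0,1], [0,2], [0,3], [0,4], [0,5], [1,2], [1,3], [1,4], [1,5], [2,3], [2,4], [2,5], [3,4], [3,5], [4,5]
  2-simplices (10): [0,1,3], [0,1,5], [0,2,3], [0,2,4], [0,4,5], [1,2,4], [1,2,5], [1,3,4], [2,3,5], [3,4,5]

so the chain groups are C_0 ≅ Z^6, C_1 ≅ Z^15, C_2 ≅ Z^10.

The boundary map ∂_1: C_1 → C_0 maps an edge to its endpoints' difference, ∂[p,q] = q − p.
The resulting 6×15 matrix has rank 5, and its Smith normal form has invariant factors (1,1,1,1,1).

The boundary map ∂_2: C_2 → C_1 sends each 2-simplex [p,q,r] to [q,r] − [p,r] + [p,q]. For instance
  ∂[0,1,3] = [1,3] − [0,3] + [0,1],
  ∂[1,3,4] = [3,4] − [1,4] + [1,3].
As a 15×10 matrix over Z this has rank 10, with invariant factors (1,1,1,1,1,1,1,1,1,2).

Computing H_k = (kernel of ∂_k) / (image of ∂_{k+1}):

  H_0: rank C_0 − rank ∂_1 = 6 − 5 = 1, and the invariant factors of ∂_1 are all 1, so H_0 = Z.
  H_1: rank ker ∂_1 − rank ∂_2 = (15 − 5) − 10 = 0, and ∂_2 has invariant factor 2 > 1, so H_1 = Z/2.
  H_2: rank ker ∂_2 − rank ∂_3 = (10 − 10) − 0 = 0, and there is no ∂_3, so H_2 = 0.

As a check, the Euler characteristic is 6 − 15 + 10 = 1, which agrees with 1 − 0 + 0 = 1.
(K is a triangulation of the real projective plane RP^2.)

H_0 = Z,  H_1 = Z/2,  H_2 = 0.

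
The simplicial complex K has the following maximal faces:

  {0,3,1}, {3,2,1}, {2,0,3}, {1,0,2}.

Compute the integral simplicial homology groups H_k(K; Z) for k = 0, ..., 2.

Order the vertices as 0 < 1 < 2 < 3. Listing each simplex with vertices in this order, K has dimension 2 with simplices:

  0-simplices (4): [0], [1], [2], [3]
  1-simplices (6): [0,1], [0,2], [0,3], [1,2], [1,3], [2,3]
  2-simplices (4): [0,1,2], [0,1,3], [0,2,3], [1,2,3]

Hence C_0 ≅ Z^4, C_1 ≅ Z^6, C_2 ≅ Z^4.

The boundary map ∂_1: C_1 → C_0 is given by ∂[p,q] = [q] − [p]. For instance
  ∂[0,1] = [1] − [0].
The 4×6 boundary matrix has rank 3 and Smith normal form diag(1,1,1).

Boundary ∂_2: C_2 → C_1 sends each 2-simplex [p,q,r] to [q,r] − [p,r] + [p,q]. For instance
  ∂[0,2,3] = [2,3] − [0,3] + [0,2],
  ∂[0,1,2] = [1,2] − [0,2] + [0,1].
The 6×4 boundary matrix has rank 3 and Smith normal form diag(1,1,1).

Now H_k = ker ∂_k / im ∂_{k+1}, so:

  H_0: rank C_0 − rank ∂_1 = 4 − 3 = 1, and the invariant factors of ∂_1 are all 1, so H_0 = Z.
  H_1: rank ker ∂_1 − rank ∂_2 = (6 − 3) − 3 = 0, and the invariant factors of ∂_2 are all 1, so H_1 = 0.
  H_2: rank ker ∂_2 − rank ∂_3 = (4 − 3) − 0 = 1, and there is no ∂_3, so H_2 = Z.

H_0 = Z,  H_1 = 0,  H_2 = Z.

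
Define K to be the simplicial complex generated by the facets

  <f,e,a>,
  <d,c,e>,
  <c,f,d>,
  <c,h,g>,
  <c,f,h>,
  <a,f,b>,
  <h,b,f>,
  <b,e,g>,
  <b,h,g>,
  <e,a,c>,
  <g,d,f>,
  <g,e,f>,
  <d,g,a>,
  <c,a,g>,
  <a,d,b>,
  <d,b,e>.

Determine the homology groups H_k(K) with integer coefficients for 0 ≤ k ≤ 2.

Order the vertices as a < b < c < d < e < f < g < h. Listing each simplex with vertices in this order, K has dimension 2 with simplices:

  0-simplices (8): a, b, c, d, e, f, g, h
  1-simplices (24): ab, ac, ad, ae, af, ag, bd, be, bf, bg, bh, cd, ce, cf, cg, ch, de, df, dg, ef, eg, fg, fh, gh
  2-simplices (16): abd, abf, ace, acg, adg, aef, bde, beg, bfh, bgh, cde, cdf, cfh, cgh, dfg, efg

so the chain groups are C_0 ≅ Z^8, C_1 ≅ Z^24, C_2 ≅ Z^16.

Boundary ∂_1: C_1 → C_0 sends each edge [p,q] (with p < q) to q − p. For instance
  ∂fh = h − f.
The 8×24 boundary matrix has rank 7 and Smith normal form diag(1,1,1,1,1,1,1).

The boundary map ∂_2: C_2 → C_1 maps a triangle to the signed sum of its edges. For instance
  ∂cfh = fh − ch + cf,
  ∂beg = eg − bg + be.
As a 24×16 matrix over Z this has rank 15, with invariant factors (1,1,1,1,1,1,1,1,1,1,1,1,1,1,1).

Computing H_k = (kernel of ∂_k) / (image of ∂_{k+1}):

  H_0: rank C_0 − rank ∂_1 = 8 − 7 = 1, and the invariant factors of ∂_1 are all 1, so H_0 = Z.
  H_1: rank ker ∂_1 − rank ∂_2 = (24 − 7) − 15 = 2, and the invariant factors of ∂_2 are all 1, so H_1 = Z^2.
  H_2: rank ker ∂_2 − rank ∂_3 = (16 − 15) − 0 = 1, and there is no ∂_3, so H_2 = Z.

As a check, the Euler characteristic is 8 − 24 + 16 = 0, which agrees with 1 − 2 + 1 = 0.
(K is a triangulation of the torus T^2.)

H_0 ≅ Z,  H_1 ≅ Z^2,  H_2 ≅ Z.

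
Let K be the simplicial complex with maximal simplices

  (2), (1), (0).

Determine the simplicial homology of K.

H_0 = Z^3.

We work with the vertex ordering 0 < 1 < 2. The simplices of K, each written with vertices in increasing order, are:

  0-simplices (3): [0], [1], [2]

Hence C_0 ≅ Z^3.

From H_k ≅ ker(∂_k) / im(∂_{k+1}) we obtain:

  H_0: rank C_0 − rank ∂_1 = 3 − 0 = 3, and there is no ∂_1, so H_0 ≅ Z^3.

(K is a triangulation of a set of 3 points.)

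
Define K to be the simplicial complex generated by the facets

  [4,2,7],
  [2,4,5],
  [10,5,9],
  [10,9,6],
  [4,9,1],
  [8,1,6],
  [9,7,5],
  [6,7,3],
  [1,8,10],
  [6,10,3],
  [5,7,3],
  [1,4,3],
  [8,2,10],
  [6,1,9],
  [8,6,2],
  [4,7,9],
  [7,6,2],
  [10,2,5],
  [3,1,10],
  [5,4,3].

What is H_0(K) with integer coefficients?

We work with the vertex ordering 1 < 2 < 3 < 4 < 5 < 6 < 7 < 8 < 9 < 10. The simplices of K, each written with vertices in increasing order, are:

  0-simplices (10): [1], [2], [3], [4], [5], [6], [7], [8], [9], [10]
  1-simplices (30): (30 of them)
  2-simplices (20): (20 of them)

so the chain groups are C_0 ≅ Z^10, C_1 ≅ Z^30, C_2 ≅ Z^20.

Boundary ∂_1: C_1 → C_0 maps an edge to its endpoints' difference, ∂[p,q] = q − p. For instance
  ∂[9,10] = [10] − [9].
As a 10×30 matrix over Z this has rank 9, with invariant factors (1,1,1,1,1,1,1,1,1).

Boundary ∂_2: C_2 → C_1 maps a triangle to the signed sum of its edges. For instance
  ∂[3,6,10] = [6,10] − [3,10] + [3,6],
  ∂[2,6,8] = [6,8] − [2,8] + [2,6].
As a 30×20 matrix over Z this has rank 20, with invariant factors (1,1,1,1,1,1,1,1,1,1,1,1,1,1,1,1,1,1,1,2).

Now H_k = ker ∂_k / im ∂_{k+1}, so:

  H_0: rank C_0 − rank ∂_1 = 10 − 9 = 1, and the invariant factors of ∂_1 are all 1, so H_0 ≅ Z.

H_0 = Z.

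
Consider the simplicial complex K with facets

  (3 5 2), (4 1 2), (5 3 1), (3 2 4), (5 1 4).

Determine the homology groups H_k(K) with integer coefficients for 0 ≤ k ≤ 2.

K has 5 vertices, 10 edges, 5 triangles.
rank ∂_0 = 0, rank ∂_1 = 4 ⇒ b_0 = 5 − 0 − 4 = 1; all invariant factors of ∂_1 are 1 so no torsion. So H_0 = Z.
rank ∂_1 = 4, rank ∂_2 = 5 ⇒ b_1 = 10 − 4 − 5 = 1; all invariant factors of ∂_2 are 1 so no torsion. So H_1 = Z.
rank ∂_2 = 5, rank ∂_3 = 0 ⇒ b_2 = 5 − 5 − 0 = 0. So H_2 = 0.

H_0 = Z,  H_1 = Z,  H_2 = 0.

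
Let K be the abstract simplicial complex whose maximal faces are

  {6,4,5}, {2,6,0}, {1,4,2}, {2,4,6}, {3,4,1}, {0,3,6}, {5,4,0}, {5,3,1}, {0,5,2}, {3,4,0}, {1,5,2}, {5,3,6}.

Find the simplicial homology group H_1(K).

Order the vertices as 0 < 1 < 2 < 3 < 4 < 5 < 6. Listing each simplex with vertices in this order, K has dimension 2 with simplices:

  0-simplices (7): [0], [1], [2], [3], [4], [5], [6]
  1-simplices (18): [0,2], [0,3], [0,4], [0,5], [0,6], [1,2], [1,3], [1,4], [1,5], [2,4], [2,5], [2,6], [3,4], [3,5], [3,6], [4,5], [4,6], [5,6]
  2-simplices (12): [0,2,5], [0,2,6], [0,3,4], [0,3,6], [0,4,5], [1,2,4], [1,2,5], [1,3,4], [1,3,5], [2,4,6], [3,5,6], [4,5,6]

giving chain groups C_0 ≅ Z^7, C_1 ≅ Z^18, C_2 ≅ Z^12.

∂_1: C_1 → C_0 maps an edge to its endpoints' difference, ∂[p,q] = q − p.
The resulting 7×18 matrix has rank 6, and its Smith normal form has invariant factors (1,1,1,1,1,1).

∂_2: C_2 → C_1 sends each 2-simplex [p,q,r] to [q,r] − [p,r] + [p,q]. For instance
  ∂[1,3,4] = [3,4] − [1,4] + [1,3],
  ∂[0,3,4] = [3,4] − [0,4] + [0,3].
As a 18×12 matrix over Z this has rank 12, with invariant factors (1,1,1,1,1,1,1,1,1,1,1,2).

From H_k ≅ ker(∂_k) / im(∂_{k+1}) we obtain:

  H_1: rank ker ∂_1 − rank ∂_2 = (18 − 6) − 12 = 0, and ∂_2 has invariant factor 2 > 1, so H_1 ≅ Z/2Z.

(K is a triangulation of the real projective plane RP^2.)

H_1 ≅ Z/2Z.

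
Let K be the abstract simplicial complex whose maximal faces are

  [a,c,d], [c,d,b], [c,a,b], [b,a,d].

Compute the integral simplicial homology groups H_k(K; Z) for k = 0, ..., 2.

H_0 ≅ Z,  H_1 = 0,  H_2 ≅ Z.

Take the total order a < b < c < d on the vertex set. Then K (dimension 2) consists of the simplices:

  0-simplices (4): a, b, c, d
  1-simplices (6): ab, ac, ad, bc, bd, cd
  2-simplices (4): abc, abd, acd, bcd

so the chain groups are C_0 ≅ Z^4, C_1 ≅ Z^6, C_2 ≅ Z^4.

The boundary map ∂_1: C_1 → C_0 is given by ∂[p,q] = [q] − [p].
The 4×6 boundary matrix has rank 3 and Smith normal form diag(1,1,1).

Boundary ∂_2: C_2 → C_1 acts by ∂[p,q,r] = [q,r] − [p,r] + [p,q]. For instance
  ∂abd = bd − ad + ab,
  ∂abc = bc − ac + ab.
The resulting 6×4 matrix has rank 3, and its Smith normal form has invariant factors (1,1,1).

Reading off H_k = ker ∂_k / im ∂_{k+1}:

  H_0: rank C_0 − rank ∂_1 = 4 − 3 = 1, and the invariant factors of ∂_1 are all 1, so H_0 ≅ Z.
  H_1: rank ker ∂_1 − rank ∂_2 = (6 − 3) − 3 = 0, and the invariant factors of ∂_2 are all 1, so H_1 ≅ 0.
  H_2: rank ker ∂_2 − rank ∂_3 = (4 − 3) − 0 = 1, and there is no ∂_3, so H_2 ≅ Z.

(K is a triangulation of the 2-sphere S^2.)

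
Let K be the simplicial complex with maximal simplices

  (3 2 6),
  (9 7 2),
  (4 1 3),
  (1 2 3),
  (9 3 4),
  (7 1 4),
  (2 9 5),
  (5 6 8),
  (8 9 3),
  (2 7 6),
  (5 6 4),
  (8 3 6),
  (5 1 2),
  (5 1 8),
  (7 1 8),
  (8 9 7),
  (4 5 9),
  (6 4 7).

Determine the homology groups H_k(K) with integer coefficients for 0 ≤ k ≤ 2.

H_0 ≅ Z,  H_1 ≅ Z^2,  H_2 ≅ Z.

Take the total order 1 < 2 < 3 < 4 < 5 < 6 < 7 < 8 < 9 on the vertex set. Then K (dimension 2) consists of the simplices:

  0-simplices (9): [1], [2], [3], [4], [5], [6], [7], [8], [9]
  1-simplices (27): (27 of them)
  2-simplices (18): [1,2,3], [1,2,5], [1,3,4], [1,4,7], [1,5,8], [1,7,8], [2,3,6], [2,5,9], [2,6,7], [2,7,9], [3,4,9], [3,6,8], [3,8,9], [4,5,6], [4,5,9], [4,6,7], [5,6,8], [7,8,9]

so the chain groups are C_0 ≅ Z^9, C_1 ≅ Z^27, C_2 ≅ Z^18.

Boundary ∂_1: C_1 → C_0 sends each edge [p,q] (with p < q) to q − p. For instance
  ∂[6,8] = [8] − [6].
This gives a 9×27 integer matrix of rank 8; reducing to Smith normal form yields diagonal entries (1,1,1,1,1,1,1,1).

Boundary ∂_2: C_2 → C_1 sends each 2-simplex [p,q,r] to [q,r] − [p,r] + [p,q]. For instance
  ∂[1,2,3] = [2,3] − [1,3] + [1,2],
  ∂[1,3,4] = [3,4] − [1,4] + [1,3].
The 27×18 boundary matrix has rank 17 and Smith normal form diag(1,1,1,1,1,1,1,1,1,1,1,1,1,1,1,1,1).

From H_k ≅ ker(∂_k) / im(∂_{k+1}) we obtain:

  H_0: rank C_0 − rank ∂_1 = 9 − 8 = 1, and the invariant factors of ∂_1 are all 1, so H_0 = Z.
  H_1: rank ker ∂_1 − rank ∂_2 = (27 − 8) − 17 = 2, and the invariant factors of ∂_2 are all 1, so H_1 = Z^2.
  H_2: rank ker ∂_2 − rank ∂_3 = (18 − 17) − 0 = 1, and there is no ∂_3, so H_2 = Z.

As a check, the Euler characteristic is 9 − 27 + 18 = 0, which agrees with 1 − 2 + 1 = 0.
(K is a triangulation of the torus T^2.)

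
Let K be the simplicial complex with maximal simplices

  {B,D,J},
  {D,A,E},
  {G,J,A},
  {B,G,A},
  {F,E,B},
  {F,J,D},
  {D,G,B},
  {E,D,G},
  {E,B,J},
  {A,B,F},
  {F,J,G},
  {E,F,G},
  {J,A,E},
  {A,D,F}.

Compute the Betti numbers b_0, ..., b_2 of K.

b_0 = 1, b_1 = 2, b_2 = 1.

K has 7 vertices, 21 edges, 14 triangles.
rank ∂_0 = 0, rank ∂_1 = 6 ⇒ b_0 = 7 − 0 − 6 = 1; all invariant factors of ∂_1 are 1 so no torsion. So H_0 = Z.
rank ∂_1 = 6, rank ∂_2 = 13 ⇒ b_1 = 21 − 6 − 13 = 2; all invariant factors of ∂_2 are 1 so no torsion. So H_1 = Z^2.
rank ∂_2 = 13, rank ∂_3 = 0 ⇒ b_2 = 14 − 13 − 0 = 1. So H_2 = Z.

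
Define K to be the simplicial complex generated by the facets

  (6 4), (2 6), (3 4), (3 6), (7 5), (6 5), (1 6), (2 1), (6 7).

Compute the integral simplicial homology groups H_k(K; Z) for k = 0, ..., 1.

H_0 = Z,  H_1 = Z^3.

Order the vertices as 1 < 2 < 3 < 4 < 5 < 6 < 7. Listing each simplex with vertices in this order, K has dimension 1 with simplices:

  0-simplices (7): [1], [2], [3], [4], [5], [6], [7]
  1-simplices (9): [1,2], [1,6], [2,6], [3,4], [3,6], [4,6], [5,6], [5,7], [6,7]

Hence C_0 ≅ Z^7, C_1 ≅ Z^9.

The boundary map ∂_1: C_1 → C_0 is given by ∂[p,q] = [q] − [p]. For instance
  ∂[2,6] = [6] − [2].
This gives a 7×9 integer matrix of rank 6; reducing to Smith normal form yields diagonal entries (1,1,1,1,1,1).

From H_k ≅ ker(∂_k) / im(∂_{k+1}) we obtain:

  H_0: rank C_0 − rank ∂_1 = 7 − 6 = 1, and the invariant factors of ∂_1 are all 1, so H_0 ≅ Z.
  H_1: rank ker ∂_1 − rank ∂_2 = (9 − 6) − 0 = 3, and there is no ∂_2, so H_1 ≅ Z^3.

As a check, the Euler characteristic is 7 − 9 = -2, which agrees with 1 − 3 = -2.
(K is a triangulation of a wedge of 3 circles.)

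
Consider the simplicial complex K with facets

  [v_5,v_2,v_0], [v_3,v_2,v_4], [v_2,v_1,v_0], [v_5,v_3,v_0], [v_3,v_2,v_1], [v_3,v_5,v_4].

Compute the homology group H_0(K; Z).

H_0 = Z.

Take the total order v_0 < v_1 < v_2 < v_3 < v_4 < v_5 on the vertex set. Then K (dimension 2) consists of the simplices:

  0-simplices (6): [v_0], [v_1], [v_2], [v_3], [v_4], [v_5]
  1-simplices (12): [v_0,v_1], [v_0,v_2], [v_0,v_3], [v_0,v_5], [v_1,v_2], [v_1,v_3], [v_2,v_3], [v_2,v_4], [v_2,v_5], [v_3,v_4], [v_3,v_5], [v_4,v_5]
  2-simplices (6): [v_0,v_1,v_2], [v_0,v_2,v_5], [v_0,v_3,v_5], [v_1,v_2,v_3], [v_2,v_3,v_4], [v_3,v_4,v_5]

giving chain groups C_0 ≅ Z^6, C_1 ≅ Z^12, C_2 ≅ Z^6.

∂_1: C_1 → C_0 maps an edge to its endpoints' difference, ∂[p,q] = q − p. For instance
  ∂[v_3,v_5] = [v_5] − [v_3].
The resulting 6×12 matrix has rank 5, and its Smith normal form has invariant factors (1,1,1,1,1).

The boundary map ∂_2: C_2 → C_1 acts by ∂[p,q,r] = [q,r] − [p,r] + [p,q]. For instance
  ∂[v_3,v_4,v_5] = [v_4,v_5] − [v_3,v_5] + [v_3,v_4],
  ∂[v_2,v_3,v_4] = [v_3,v_4] − [v_2,v_4] + [v_2,v_3].
The resulting 12×6 matrix has rank 6, and its Smith normal form has invariant factors (1,1,1,1,1,1).

Reading off H_k = ker ∂_k / im ∂_{k+1}:

  H_0: rank C_0 − rank ∂_1 = 6 − 5 = 1, and the invariant factors of ∂_1 are all 1, so H_0 ≅ Z.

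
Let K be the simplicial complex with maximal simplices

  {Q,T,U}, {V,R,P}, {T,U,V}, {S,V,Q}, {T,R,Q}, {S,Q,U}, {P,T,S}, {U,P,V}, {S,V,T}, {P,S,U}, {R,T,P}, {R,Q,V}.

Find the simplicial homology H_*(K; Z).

We work with the vertex ordering P < Q < R < S < T < U < V. The simplices of K, each written with vertices in increasing order, are:

  0-simplices (7): P, Q, R, S, T, U, V
  1-simplices (18): PR, PS, PT, PU, PV, QR, QS, QT, QU, QV, RT, RV, ST, SU, SV, TU, TV, UV
  2-simplices (12): PRT, PRV, PST, PSU, PUV, QRT, QRV, QSU, QSV, QTU, STV, TUV

giving chain groups C_0 ≅ Z^7, C_1 ≅ Z^18, C_2 ≅ Z^12.

The boundary map ∂_1: C_1 → C_0 sends each edge [p,q] (with p < q) to q − p.
This gives a 7×18 integer matrix of rank 6; reducing to Smith normal form yields diagonal entries (1,1,1,1,1,1).

The boundary map ∂_2: C_2 → C_1 acts by ∂[p,q,r] = [q,r] − [p,r] + [p,q]. For instance
  ∂PUV = UV − PV + PU,
  ∂QSU = SU − QU + QS.
As a 18×12 matrix over Z this has rank 12, with invariant factors (1,1,1,1,1,1,1,1,1,1,1,2).

From H_k ≅ ker(∂_k) / im(∂_{k+1}) we obtain:

  H_0: rank C_0 − rank ∂_1 = 7 − 6 = 1, and the invariant factors of ∂_1 are all 1, so H_0 = Z.
  H_1: rank ker ∂_1 − rank ∂_2 = (18 − 6) − 12 = 0, and ∂_2 has invariant factor 2 > 1, so H_1 = Z/2.
  H_2: rank ker ∂_2 − rank ∂_3 = (12 − 12) − 0 = 0, and there is no ∂_3, so H_2 = 0.

As a check, the Euler characteristic is 7 − 18 + 12 = 1, which agrees with 1 − 0 + 0 = 1.
(K is a triangulation of the real projective plane RP^2.)

H_0 ≅ Z,  H_1 ≅ Z/2,  H_2 = 0.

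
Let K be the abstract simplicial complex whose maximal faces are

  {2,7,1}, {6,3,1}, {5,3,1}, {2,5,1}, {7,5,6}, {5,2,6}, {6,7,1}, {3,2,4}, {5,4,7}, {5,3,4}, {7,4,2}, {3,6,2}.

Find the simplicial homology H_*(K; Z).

Take the total order 1 < 2 < 3 < 4 < 5 < 6 < 7 on the vertex set. Then K (dimension 2) consists of the simplices:

  0-simplices (7): [1], [2], [3], [4], [5], [6], [7]
  1-simplices (18): [1,2], [1,3], [1,5], [1,6], [1,7], [2,3], [2,4], [2,5], [2,6], [2,7], [3,4], [3,5], [3,6], [4,5], [4,7], [5,6], [5,7], [6,7]
  2-simplices (12): [1,2,5], [1,2,7], [1,3,5], [1,3,6], [1,6,7], [2,3,4], [2,3,6], [2,4,7], [2,5,6], [3,4,5], [4,5,7], [5,6,7]

Hence C_0 ≅ Z^7, C_1 ≅ Z^18, C_2 ≅ Z^12.

Boundary ∂_1: C_1 → C_0 sends each edge [p,q] (with p < q) to q − p.
This gives a 7×18 integer matrix of rank 6; reducing to Smith normal form yields diagonal entries (1,1,1,1,1,1).

∂_2: C_2 → C_1 acts by ∂[p,q,r] = [q,r] − [p,r] + [p,q]. For instance
  ∂[2,4,7] = [4,7] − [2,7] + [2,4],
  ∂[5,6,7] = [6,7] − [5,7] + [5,6].
This gives a 18×12 integer matrix of rank 12; reducing to Smith normal form yields diagonal entries (1,1,1,1,1,1,1,1,1,1,1,2).

Reading off H_k = ker ∂_k / im ∂_{k+1}:

  H_0: rank C_0 − rank ∂_1 = 7 − 6 = 1, and the invariant factors of ∂_1 are all 1, so H_0 ≅ Z.
  H_1: rank ker ∂_1 − rank ∂_2 = (18 − 6) − 12 = 0, and ∂_2 has invariant factor 2 > 1, so H_1 ≅ Z/2Z.
  H_2: rank ker ∂_2 − rank ∂_3 = (12 − 12) − 0 = 0, and there is no ∂_3, so H_2 ≅ 0.

H_0 ≅ Z,  H_1 ≅ Z/2Z,  H_2 = 0.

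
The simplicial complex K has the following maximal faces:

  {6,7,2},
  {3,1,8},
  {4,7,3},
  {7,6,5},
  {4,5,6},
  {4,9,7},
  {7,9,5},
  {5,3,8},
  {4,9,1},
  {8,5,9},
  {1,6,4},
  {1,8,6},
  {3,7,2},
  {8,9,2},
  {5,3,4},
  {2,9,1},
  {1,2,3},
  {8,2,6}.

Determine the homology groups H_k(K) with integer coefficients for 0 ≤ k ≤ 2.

We work with the vertex ordering 1 < 2 < 3 < 4 < 5 < 6 < 7 < 8 < 9. The simplices of K, each written with vertices in increasing order, are:

  0-simplices (9): [1], [2], [3], [4], [5], [6], [7], [8], [9]
  1-simplices (27): (27 of them)
  2-simplices (18): [1,2,3], [1,2,9], [1,3,8], [1,4,6], [1,4,9], [1,6,8], [2,3,7], [2,6,7], [2,6,8], [2,8,9], [3,4,5], [3,4,7], [3,5,8], [4,5,6], [4,7,9], [5,6,7], [5,7,9], [5,8,9]

giving chain groups C_0 ≅ Z^9, C_1 ≅ Z^27, C_2 ≅ Z^18.

The boundary map ∂_1: C_1 → C_0 maps an edge to its endpoints' difference, ∂[p,q] = q − p. For instance
  ∂[1,8] = [8] − [1].
The 9×27 boundary matrix has rank 8 and Smith normal form diag(1,1,1,1,1,1,1,1).

The boundary map ∂_2: C_2 → C_1 maps a triangle to the signed sum of its edges. For instance
  ∂[3,5,8] = [5,8] − [3,8] + [3,5],
  ∂[5,7,9] = [7,9] − [5,9] + [5,7].
The 27×18 boundary matrix has rank 18 and Smith normal form diag(1,1,1,1,1,1,1,1,1,1,1,1,1,1,1,1,1,2).

Reading off H_k = ker ∂_k / im ∂_{k+1}:

  H_0: rank C_0 − rank ∂_1 = 9 − 8 = 1, and the invariant factors of ∂_1 are all 1, so H_0 = Z.
  H_1: rank ker ∂_1 − rank ∂_2 = (27 − 8) − 18 = 1, and ∂_2 has invariant factor 2 > 1, so H_1 = Z ⊕ Z/2.
  H_2: rank ker ∂_2 − rank ∂_3 = (18 − 18) − 0 = 0, and there is no ∂_3, so H_2 = 0.

As a check, the Euler characteristic is 9 − 27 + 18 = 0, which agrees with 1 − 1 + 0 = 0.

H_0 = Z,  H_1 = Z ⊕ Z/2,  H_2 = 0.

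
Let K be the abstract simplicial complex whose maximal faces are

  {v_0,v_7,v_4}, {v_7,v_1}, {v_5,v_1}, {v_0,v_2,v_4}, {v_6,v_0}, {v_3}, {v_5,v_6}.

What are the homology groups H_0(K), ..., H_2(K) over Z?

H_0 = Z^2,  H_1 = Z,  H_2 = 0.

K has 8 vertices, 9 edges, 2 triangles.
rank ∂_0 = 0, rank ∂_1 = 6 ⇒ b_0 = 8 − 0 − 6 = 2; all invariant factors of ∂_1 are 1 so no torsion. So H_0 ≅ Z^2.
rank ∂_1 = 6, rank ∂_2 = 2 ⇒ b_1 = 9 − 6 − 2 = 1; all invariant factors of ∂_2 are 1 so no torsion. So H_1 ≅ Z.
rank ∂_2 = 2, rank ∂_3 = 0 ⇒ b_2 = 2 − 2 − 0 = 0. So H_2 ≅ 0.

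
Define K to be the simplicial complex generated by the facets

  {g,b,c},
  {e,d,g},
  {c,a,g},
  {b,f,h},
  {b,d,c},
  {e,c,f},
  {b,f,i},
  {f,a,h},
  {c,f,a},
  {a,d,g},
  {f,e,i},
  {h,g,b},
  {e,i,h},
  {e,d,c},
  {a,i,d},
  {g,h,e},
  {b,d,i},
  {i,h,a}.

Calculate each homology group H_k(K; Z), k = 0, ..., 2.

H_0 ≅ Z,  H_1 ≅ Z × Z/2,  H_2 = 0.

We work with the vertex ordering a < b < c < d < e < f < g < h < i. The simplices of K, each written with vertices in increasing order, are:

  0-simplices (9): a, b, c, d, e, f, g, h, i
  1-simplices (27): ac, ad, af, ag, ah, ai, bc, bd, bf, bg, bh, bi, cd, ce, cf, cg, de, dg, di, ef, eg, eh, ei, fh, fi, gh, hi
  2-simplices (18): acf, acg, adg, adi, afh, ahi, bcd, bcg, bdi, bfh, bfi, bgh, cde, cef, deg, efi, egh, ehi

Hence C_0 ≅ Z^9, C_1 ≅ Z^27, C_2 ≅ Z^18.

Boundary ∂_1: C_1 → C_0 is given by ∂[p,q] = [q] − [p]. For instance
  ∂cg = g − c.
This gives a 9×27 integer matrix of rank 8; reducing to Smith normal form yields diagonal entries (1,1,1,1,1,1,1,1).

Boundary ∂_2: C_2 → C_1 acts by ∂[p,q,r] = [q,r] − [p,r] + [p,q]. For instance
  ∂deg = eg − dg + de,
  ∂bfi = fi − bi + bf.
As a 27×18 matrix over Z this has rank 18, with invariant factors (1,1,1,1,1,1,1,1,1,1,1,1,1,1,1,1,1,2).

From H_k ≅ ker(∂_k) / im(∂_{k+1}) we obtain:

  H_0: rank C_0 − rank ∂_1 = 9 − 8 = 1, and the invariant factors of ∂_1 are all 1, so H_0 = Z.
  H_1: rank ker ∂_1 − rank ∂_2 = (27 − 8) − 18 = 1, and ∂_2 has invariant factor 2 > 1, so H_1 = Z × Z/2.
  H_2: rank ker ∂_2 − rank ∂_3 = (18 − 18) − 0 = 0, and there is no ∂_3, so H_2 = 0.

As a check, the Euler characteristic is 9 − 27 + 18 = 0, which agrees with 1 − 1 + 0 = 0.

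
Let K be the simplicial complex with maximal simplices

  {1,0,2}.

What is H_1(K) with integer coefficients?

Take the total order 0 < 1 < 2 on the vertex set. Then K (dimension 2) consists of the simplices:

  0-simplices (3): [0], [1], [2]
  1-simplices (3): [0,1], [0,2], [1,2]
  2-simplices (1): [0,1,2]

so the chain groups are C_0 ≅ Z^3, C_1 ≅ Z^3, C_2 ≅ Z^1.

∂_1: C_1 → C_0 is given by ∂[p,q] = [q] − [p]. For instance
  ∂[0,2] = [2] − [0].
This gives a 3×3 integer matrix of rank 2; reducing to Smith normal form yields diagonal entries (1,1).

Boundary ∂_2: C_2 → C_1 sends each 2-simplex [p,q,r] to [q,r] − [p,r] + [p,q]. For instance
  ∂[0,1,2] = [1,2] − [0,2] + [0,1].
As a 3×1 matrix over Z this has rank 1, with invariant factors (1).

Now H_k = ker ∂_k / im ∂_{k+1}, so:

  H_1: rank ker ∂_1 − rank ∂_2 = (3 − 2) − 1 = 0, and the invariant factors of ∂_2 are all 1, so H_1 ≅ 0.

(K is a triangulation of the 2-simplex.)

H_1 ≅ 0.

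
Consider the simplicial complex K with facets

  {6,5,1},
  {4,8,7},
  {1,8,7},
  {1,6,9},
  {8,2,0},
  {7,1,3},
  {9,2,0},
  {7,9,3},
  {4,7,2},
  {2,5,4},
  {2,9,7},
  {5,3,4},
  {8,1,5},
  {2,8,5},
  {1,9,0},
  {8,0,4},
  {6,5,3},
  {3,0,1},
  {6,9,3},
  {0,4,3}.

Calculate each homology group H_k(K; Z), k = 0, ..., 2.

H_0 ≅ Z,  H_1 ≅ Z × Z/2,  H_2 = 0.

Order the vertices as 0 < 1 < 2 < 3 < 4 < 5 < 6 < 7 < 8 < 9. Listing each simplex with vertices in this order, K has dimension 2 with simplices:

  0-simplices (10): [0], [1], [2], [3], [4], [5], [6], [7], [8], [9]
  1-simplices (30): (30 of them)
  2-simplices (20): (20 of them)

so the chain groups are C_0 ≅ Z^10, C_1 ≅ Z^30, C_2 ≅ Z^20.

∂_1: C_1 → C_0 sends each edge [p,q] (with p < q) to q − p.
As a 10×30 matrix over Z this has rank 9, with invariant factors (1,1,1,1,1,1,1,1,1).

The boundary map ∂_2: C_2 → C_1 maps a triangle to the signed sum of its edges. For instance
  ∂[3,4,5] = [4,5] − [3,5] + [3,4],
  ∂[0,1,9] = [1,9] − [0,9] + [0,1].
The 30×20 boundary matrix has rank 20 and Smith normal form diag(1,1,1,1,1,1,1,1,1,1,1,1,1,1,1,1,1,1,1,2).

Computing H_k = (kernel of ∂_k) / (image of ∂_{k+1}):

  H_0: rank C_0 − rank ∂_1 = 10 − 9 = 1, and the invariant factors of ∂_1 are all 1, so H_0 ≅ Z.
  H_1: rank ker ∂_1 − rank ∂_2 = (30 − 9) − 20 = 1, and ∂_2 has invariant factor 2 > 1, so H_1 ≅ Z × Z/2.
  H_2: rank ker ∂_2 − rank ∂_3 = (20 − 20) − 0 = 0, and there is no ∂_3, so H_2 ≅ 0.

As a check, the Euler characteristic is 10 − 30 + 20 = 0, which agrees with 1 − 1 + 0 = 0.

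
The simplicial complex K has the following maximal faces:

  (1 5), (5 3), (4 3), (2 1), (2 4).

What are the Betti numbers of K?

Order the vertices as 1 < 2 < 3 < 4 < 5. Listing each simplex with vertices in this order, K has dimension 1 with simplices:

  0-simplices (5): [1], [2], [3], [4], [5]
  1-simplices (5): [1,2], [1,5], [2,4], [3,4], [3,5]

Hence C_0 ≅ Z^5, C_1 ≅ Z^5.

The boundary map ∂_1: C_1 → C_0 is given by ∂[p,q] = [q] − [p].
This gives a 5×5 integer matrix of rank 4; reducing to Smith normal form yields diagonal entries (1,1,1,1).

Computing H_k = (kernel of ∂_k) / (image of ∂_{k+1}):

  H_0: rank C_0 − rank ∂_1 = 5 − 4 = 1, and the invariant factors of ∂_1 are all 1, so H_0 ≅ Z.
  H_1: rank ker ∂_1 − rank ∂_2 = (5 − 4) − 0 = 1, and there is no ∂_2, so H_1 ≅ Z.

As a check, the Euler characteristic is 5 − 5 = 0, which agrees with 1 − 1 = 0.

Hence the Betti numbers are b_0 = 1, b_1 = 1.

b_0 = 1, b_1 = 1.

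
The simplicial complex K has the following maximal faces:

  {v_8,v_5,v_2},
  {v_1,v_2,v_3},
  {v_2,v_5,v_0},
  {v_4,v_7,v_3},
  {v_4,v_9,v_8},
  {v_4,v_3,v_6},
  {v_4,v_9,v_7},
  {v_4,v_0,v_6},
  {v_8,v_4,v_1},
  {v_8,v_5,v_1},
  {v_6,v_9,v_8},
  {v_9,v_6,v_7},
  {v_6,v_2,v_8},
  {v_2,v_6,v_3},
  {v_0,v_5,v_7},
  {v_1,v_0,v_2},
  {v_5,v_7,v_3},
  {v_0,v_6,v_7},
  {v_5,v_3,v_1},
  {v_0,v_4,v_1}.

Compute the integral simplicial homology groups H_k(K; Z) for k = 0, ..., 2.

H_0 ≅ Z,  H_1 ≅ Z × Z/2,  H_2 = 0.

We work with the vertex ordering v_0 < v_1 < v_2 < v_3 < v_4 < v_5 < v_6 < v_7 < v_8 < v_9. The simplices of K, each written with vertices in increasing order, are:

  0-simplices (10): [v_0], [v_1], [v_2], [v_3], [v_4], [v_5], [v_6], [v_7], [v_8], [v_9]
  1-simplices (30): (30 of them)
  2-simplices (20): (20 of them)

giving chain groups C_0 ≅ Z^10, C_1 ≅ Z^30, C_2 ≅ Z^20.

The boundary map ∂_1: C_1 → C_0 sends each edge [p,q] (with p < q) to q − p.
This gives a 10×30 integer matrix of rank 9; reducing to Smith normal form yields diagonal entries (1,1,1,1,1,1,1,1,1).

Boundary ∂_2: C_2 → C_1 acts by ∂[p,q,r] = [q,r] − [p,r] + [p,q]. For instance
  ∂[v_0,v_6,v_7] = [v_6,v_7] − [v_0,v_7] + [v_0,v_6],
  ∂[v_0,v_1,v_2] = [v_1,v_2] − [v_0,v_2] + [v_0,v_1].
As a 30×20 matrix over Z this has rank 20, with invariant factors (1,1,1,1,1,1,1,1,1,1,1,1,1,1,1,1,1,1,1,2).

Reading off H_k = ker ∂_k / im ∂_{k+1}:

  H_0: rank C_0 − rank ∂_1 = 10 − 9 = 1, and the invariant factors of ∂_1 are all 1, so H_0 ≅ Z.
  H_1: rank ker ∂_1 − rank ∂_2 = (30 − 9) − 20 = 1, and ∂_2 has invariant factor 2 > 1, so H_1 ≅ Z × Z/2.
  H_2: rank ker ∂_2 − rank ∂_3 = (20 − 20) − 0 = 0, and there is no ∂_3, so H_2 ≅ 0.

As a check, the Euler characteristic is 10 − 30 + 20 = 0, which agrees with 1 − 1 + 0 = 0.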